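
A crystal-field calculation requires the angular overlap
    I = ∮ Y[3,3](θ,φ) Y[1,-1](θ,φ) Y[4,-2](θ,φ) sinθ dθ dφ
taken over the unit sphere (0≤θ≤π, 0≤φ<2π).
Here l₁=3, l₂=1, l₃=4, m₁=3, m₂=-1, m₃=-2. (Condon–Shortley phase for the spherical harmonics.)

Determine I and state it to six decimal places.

0.061558

Checks pass: Σm=0; 8 even; l₃=4∈[2,4].
(2·3+1)(2·1+1)(2·4+1) = 189
Δ: 0! 6! 2! / 9! → 1/252
sum: t=0:+1/36 = 1/36
3j²(3 1 4; 0 0 0) = Δ·Π!·Σ² = 4/63  (sign +1)
sum: t=0:+1/1440 = 1/1440
3j²(3 1 4; 3 -1 -2) = Δ·Π!·Σ² = 1/252  (sign +1)
combine: 4πI² = 189·4/63·1/252 = 1/21
take √, sign +1: I = 0.06155813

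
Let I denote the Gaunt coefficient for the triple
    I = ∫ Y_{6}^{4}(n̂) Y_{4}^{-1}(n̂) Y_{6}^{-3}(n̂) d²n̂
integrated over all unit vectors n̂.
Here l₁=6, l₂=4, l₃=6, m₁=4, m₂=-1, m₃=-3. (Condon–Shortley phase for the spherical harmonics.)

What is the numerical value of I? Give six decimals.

0.077598

Rules hold: Σm=0, L=16 even, 2≤6≤10.
N = 13·9·13 = 1521
Δ = 4!·8!·4!/17! = 1/15315300
Racah Σ t=0..4: t=0:+1/829440 t=1:−1/25920 t=2:+1/9216 t=3:−1/25920 t=4:+1/829440 = 7/207360
⇒ 3j(6 4 6; 0 0 0)² = 28/2431, sgn +1
Racah Σ t=0..2: t=0:+1/207360 t=1:−1/120960 t=2:+1/967680 = -1/414720
⇒ 3j(6 4 6; 4 -1 -3)² = 21/4862, sgn +1
4πI² = N·(3j₀)²·(3jₘ)² = 2646/34969
I = +1·√(0.075667/4π) = 0.07759762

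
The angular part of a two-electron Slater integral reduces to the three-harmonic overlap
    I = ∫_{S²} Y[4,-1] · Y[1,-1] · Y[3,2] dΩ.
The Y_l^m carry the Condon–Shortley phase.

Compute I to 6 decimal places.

-0.106622

Rules hold: Σm=0, L=8 even, 3≤3≤5.
N = 9·3·7 = 189
Δ = 2!·6!·0!/9! = 1/252
Racah Σ t=1..1: t=1:−1/36 = -1/36
⇒ 3j(4 1 3; 0 0 0)² = 4/63, sgn +1
Racah Σ t=0..0: t=0:+1/240 = 1/240
⇒ 3j(4 1 3; -1 -1 2)² = 1/84, sgn -1
4πI² = N·(3j₀)²·(3jₘ)² = 1/7
I = -1·√(0.142857/4π) = -0.10662181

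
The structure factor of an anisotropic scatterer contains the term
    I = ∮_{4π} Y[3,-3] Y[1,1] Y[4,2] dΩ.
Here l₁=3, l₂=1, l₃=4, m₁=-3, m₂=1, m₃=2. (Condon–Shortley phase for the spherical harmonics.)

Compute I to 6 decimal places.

0.061558

Rules hold: Σm=0, L=8 even, 2≤4≤4.
N = 7·3·9 = 189
Δ = 0!·6!·2!/9! = 1/252
Racah Σ t=0..0: t=0:+1/36 = 1/36
⇒ 3j(3 1 4; 0 0 0)² = 4/63, sgn +1
Racah Σ t=0..0: t=0:+1/1440 = 1/1440
⇒ 3j(3 1 4; -3 1 2)² = 1/252, sgn +1
4πI² = N·(3j₀)²·(3jₘ)² = 1/21
I = +1·√(0.047619/4π) = 0.06155813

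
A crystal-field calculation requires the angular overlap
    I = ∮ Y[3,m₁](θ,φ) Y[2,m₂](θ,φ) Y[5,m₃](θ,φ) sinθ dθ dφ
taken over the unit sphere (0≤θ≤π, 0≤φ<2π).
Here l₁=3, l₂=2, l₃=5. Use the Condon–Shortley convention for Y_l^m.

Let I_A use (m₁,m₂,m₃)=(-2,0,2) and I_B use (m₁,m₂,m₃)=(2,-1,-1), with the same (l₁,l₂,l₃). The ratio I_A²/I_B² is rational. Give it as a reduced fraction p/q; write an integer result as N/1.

l's match ⇒ only the (l;m) 3-j factors differ between A and B.
A: triangle coeff Δ(3,2,5) = 1/2310; Σ_t [0,0]: t=0:+1/480 = 1/480; (3j)²=3/110 [(3 2 5; -2 0 2)], sign=-1
B: triangle coeff Δ(3,2,5) = 1/2310; Σ_t [0,0]: t=0:+1/720 = 1/720; (3j)²=4/385 [(3 2 5; 2 -1 -1)], sign=+1
I_A²/I_B² = (3/110)/(4/385) = 21/8

21/8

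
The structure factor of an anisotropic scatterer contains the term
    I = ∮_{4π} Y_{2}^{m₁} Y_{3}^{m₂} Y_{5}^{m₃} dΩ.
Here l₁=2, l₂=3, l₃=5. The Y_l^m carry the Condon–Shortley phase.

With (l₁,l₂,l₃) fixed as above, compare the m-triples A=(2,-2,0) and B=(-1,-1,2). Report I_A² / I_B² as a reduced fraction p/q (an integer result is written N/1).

1/21

Shared (l₁,l₂,l₃)=(2,3,5): N and (l;000)² cancel in I_A²/I_B².
A: Δ = 0!·4!·6!/11! = 1/2310; Racah Σ t=0..0: t=0:+1/2880 = 1/2880; ⇒ 3j(2 3 5; 2 -2 0)² = 1/462, sgn -1
B: Δ = 0!·4!·6!/11! = 1/2310; Racah Σ t=0..0: t=0:+1/288 = 1/288; ⇒ 3j(2 3 5; -1 -1 2)² = 1/22, sgn -1
I_A²/I_B² = (1/462)/(1/22) = 1/21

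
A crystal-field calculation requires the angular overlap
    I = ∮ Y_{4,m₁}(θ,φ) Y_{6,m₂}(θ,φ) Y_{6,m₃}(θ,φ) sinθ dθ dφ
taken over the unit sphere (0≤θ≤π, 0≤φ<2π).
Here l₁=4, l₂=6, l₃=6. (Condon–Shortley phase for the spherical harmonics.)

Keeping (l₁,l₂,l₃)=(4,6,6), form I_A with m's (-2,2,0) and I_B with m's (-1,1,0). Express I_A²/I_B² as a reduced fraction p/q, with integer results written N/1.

121/20

Same 4,6,6: normalisation and zero-m 3j drop out of the ratio.
A: Δ: 4! 4! 8! / 17! → 1/15315300; sum: t=2:+1/138240 t=3:−1/25920 t=4:+1/55296 = -11/829440; 3j²(4 6 6; -2 2 0) = Δ·Π!·Σ² = 11/1326  (sign -1)
B: Δ: 4! 4! 8! / 17! → 1/15315300; sum: t=1:−1/207360 t=2:+1/17280 t=3:−1/13824 t=4:+1/103680 = -1/103680; 3j²(4 6 6; -1 1 0) = Δ·Π!·Σ² = 10/7293  (sign -1)
I_A²/I_B² = (11/1326)/(10/7293) = 121/20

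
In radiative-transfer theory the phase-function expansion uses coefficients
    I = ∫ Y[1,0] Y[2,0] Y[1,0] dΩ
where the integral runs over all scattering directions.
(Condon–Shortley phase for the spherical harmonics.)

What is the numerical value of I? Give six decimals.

Rules hold: Σm=0, L=4 even, 1≤1≤3.
N = 3·5·3 = 45
Δ = 2!·0!·2!/5! = 1/30
Racah Σ t=1..1: t=1:−1/1 = -1/1
⇒ 3j(1 2 1; 0 0 0)² = 2/15, sgn +1
(m-triple is (0,0,0) — same symbol as above.)
4πI² = N·(3j₀)²·(3jₘ)² = 4/5
I = +1·√(0.8/4π) = 0.25231325

0.252313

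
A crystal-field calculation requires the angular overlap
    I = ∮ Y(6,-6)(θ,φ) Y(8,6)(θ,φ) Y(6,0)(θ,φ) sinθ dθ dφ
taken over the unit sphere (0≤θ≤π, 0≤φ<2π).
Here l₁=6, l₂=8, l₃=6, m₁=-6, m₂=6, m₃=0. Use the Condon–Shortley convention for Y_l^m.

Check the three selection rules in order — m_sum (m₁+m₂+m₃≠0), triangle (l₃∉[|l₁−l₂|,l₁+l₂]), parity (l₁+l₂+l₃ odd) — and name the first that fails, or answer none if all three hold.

Σmᵢ = 0  ✓
l₃∈[|l₁−l₂|,l₁+l₂]=[2,14], have l₃=6  ✓
Σlᵢ = 20 ⇒ even  ✓

none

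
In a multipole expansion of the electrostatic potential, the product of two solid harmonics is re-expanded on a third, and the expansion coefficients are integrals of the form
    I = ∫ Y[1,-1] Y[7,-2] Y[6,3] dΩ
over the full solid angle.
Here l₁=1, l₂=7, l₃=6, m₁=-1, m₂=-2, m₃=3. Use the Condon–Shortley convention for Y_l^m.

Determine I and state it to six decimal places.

0.110647

Checks pass: Σm=0; 14 even; l₃=6∈[6,8].
(2·1+1)(2·7+1)(2·6+1) = 585
Δ: 2! 0! 12! / 15! → 1/1365
sum: t=1:−1/518400 = -1/518400
3j²(1 7 6; 0 0 0) = Δ·Π!·Σ² = 7/195  (sign -1)
sum: t=2:+1/4354560 = 1/4354560
3j²(1 7 6; -1 -2 3) = Δ·Π!·Σ² = 2/273  (sign -1)
combine: 4πI² = 585·7/195·2/273 = 2/13
take √, sign +1: I = 0.11064668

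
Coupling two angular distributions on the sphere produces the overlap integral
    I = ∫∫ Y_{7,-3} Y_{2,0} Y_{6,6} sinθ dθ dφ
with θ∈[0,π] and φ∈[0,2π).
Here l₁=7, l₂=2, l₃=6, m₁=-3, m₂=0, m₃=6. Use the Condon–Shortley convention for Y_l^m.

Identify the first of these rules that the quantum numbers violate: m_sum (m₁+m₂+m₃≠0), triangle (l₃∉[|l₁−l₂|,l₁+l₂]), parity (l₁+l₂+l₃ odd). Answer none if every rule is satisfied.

m_sum

azimuthal sum: -3 + 0 + 6 = 3  ✗
5 ≤ 6 ≤ 9 (triangle on l)
L = 7 + 2 + 6 = 15 (odd)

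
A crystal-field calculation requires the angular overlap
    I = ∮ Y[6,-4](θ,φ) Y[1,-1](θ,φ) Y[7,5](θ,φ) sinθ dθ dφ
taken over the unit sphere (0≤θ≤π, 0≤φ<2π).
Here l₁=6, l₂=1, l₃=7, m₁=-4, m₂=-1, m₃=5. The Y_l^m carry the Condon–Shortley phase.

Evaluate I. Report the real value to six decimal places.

-0.284256

Checks pass: Σm=0; 14 even; l₃=7∈[5,7].
(2·6+1)(2·1+1)(2·7+1) = 585
Δ: 0! 12! 2! / 15! → 1/1365
sum: t=0:+1/518400 = 1/518400
3j²(6 1 7; 0 0 0) = Δ·Π!·Σ² = 7/195  (sign -1)
sum: t=0:+1/14515200 = 1/14515200
3j²(6 1 7; -4 -1 5) = Δ·Π!·Σ² = 22/455  (sign +1)
combine: 4πI² = 585·7/195·22/455 = 66/65
take √, sign -1: I = -0.28425647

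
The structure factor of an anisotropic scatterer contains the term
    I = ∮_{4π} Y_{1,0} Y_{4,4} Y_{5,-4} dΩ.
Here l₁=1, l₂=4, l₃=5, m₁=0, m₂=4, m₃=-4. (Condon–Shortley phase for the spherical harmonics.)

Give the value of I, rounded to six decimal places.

0.147319

m-sum 0 ✓  L=10 even ✓  3≤5≤5 ✓
Π(2lᵢ+1) = 3×9×11 = 297
triangle coeff Δ(1,4,5) = 1/495
Σ_t [0,0]: t=0:+1/576 = 1/576
(3j)²=5/99 [(1 4 5; 0 0 0)], sign=-1
Σ_t [0,0]: t=0:+1/40320 = 1/40320
(3j)²=1/55 [(1 4 5; 0 4 -4)], sign=-1
⇒ 4πI² = 3/11
I = (+1)√(3/11/(4π)) = 0.14731920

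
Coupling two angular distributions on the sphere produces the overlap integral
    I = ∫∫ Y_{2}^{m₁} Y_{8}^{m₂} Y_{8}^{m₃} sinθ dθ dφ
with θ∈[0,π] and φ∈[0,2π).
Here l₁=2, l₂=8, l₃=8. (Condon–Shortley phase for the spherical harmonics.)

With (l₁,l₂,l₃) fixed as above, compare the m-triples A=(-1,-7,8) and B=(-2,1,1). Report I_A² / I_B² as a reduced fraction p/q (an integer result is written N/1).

25/36

Same 2,8,8: normalisation and zero-m 3j drop out of the ratio.
A: Δ: 2! 2! 14! / 19! → 1/348840; sum: t=1:−1/174356582400 = -1/174356582400; 3j²(2 8 8; -1 -7 8) = Δ·Π!·Σ² = 5/323  (sign -1)
B: Δ: 2! 2! 14! / 19! → 1/348840; sum: t=2:+1/101606400 = 1/101606400; 3j²(2 8 8; -2 1 1) = Δ·Π!·Σ² = 36/1615  (sign -1)
I_A²/I_B² = (5/323)/(36/1615) = 25/36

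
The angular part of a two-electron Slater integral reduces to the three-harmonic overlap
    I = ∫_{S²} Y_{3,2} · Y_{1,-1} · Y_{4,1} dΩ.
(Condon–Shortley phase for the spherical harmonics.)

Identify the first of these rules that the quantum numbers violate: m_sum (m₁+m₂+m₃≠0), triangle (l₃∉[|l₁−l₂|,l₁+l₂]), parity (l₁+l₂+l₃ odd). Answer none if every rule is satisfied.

m_sum

azimuthal sum: 2 − 1 + 1 = 2  ✗
2 ≤ 4 ≤ 4 (triangle on l)
L = 3 + 1 + 4 = 8 (even)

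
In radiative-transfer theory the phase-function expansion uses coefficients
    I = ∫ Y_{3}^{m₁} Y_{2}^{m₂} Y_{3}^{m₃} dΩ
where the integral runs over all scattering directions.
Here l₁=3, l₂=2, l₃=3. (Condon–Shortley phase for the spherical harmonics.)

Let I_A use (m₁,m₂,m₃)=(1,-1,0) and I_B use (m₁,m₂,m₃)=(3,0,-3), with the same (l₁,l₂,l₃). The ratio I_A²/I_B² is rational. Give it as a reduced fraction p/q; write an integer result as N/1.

2/25

Shared (l₁,l₂,l₃)=(3,2,3): N and (l;000)² cancel in I_A²/I_B².
A: Δ = 2!·4!·2!/9! = 1/3780; Racah Σ t=0..1: t=0:+1/8 t=1:−1/12 = 1/24; ⇒ 3j(3 2 3; 1 -1 0)² = 1/210, sgn -1
B: Δ = 2!·4!·2!/9! = 1/3780; Racah Σ t=0..0: t=0:+1/96 = 1/96; ⇒ 3j(3 2 3; 3 0 -3)² = 5/84, sgn +1
I_A²/I_B² = (1/210)/(5/84) = 2/25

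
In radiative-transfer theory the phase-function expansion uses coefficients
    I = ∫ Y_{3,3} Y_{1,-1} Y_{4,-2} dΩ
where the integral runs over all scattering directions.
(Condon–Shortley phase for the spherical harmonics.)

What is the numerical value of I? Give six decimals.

Checks pass: Σm=0; 8 even; l₃=4∈[2,4].
(2·3+1)(2·1+1)(2·4+1) = 189
Δ: 0! 6! 2! / 9! → 1/252
sum: t=0:+1/36 = 1/36
3j²(3 1 4; 0 0 0) = Δ·Π!·Σ² = 4/63  (sign +1)
sum: t=0:+1/1440 = 1/1440
3j²(3 1 4; 3 -1 -2) = Δ·Π!·Σ² = 1/252  (sign +1)
combine: 4πI² = 189·4/63·1/252 = 1/21
take √, sign +1: I = 0.06155813

0.061558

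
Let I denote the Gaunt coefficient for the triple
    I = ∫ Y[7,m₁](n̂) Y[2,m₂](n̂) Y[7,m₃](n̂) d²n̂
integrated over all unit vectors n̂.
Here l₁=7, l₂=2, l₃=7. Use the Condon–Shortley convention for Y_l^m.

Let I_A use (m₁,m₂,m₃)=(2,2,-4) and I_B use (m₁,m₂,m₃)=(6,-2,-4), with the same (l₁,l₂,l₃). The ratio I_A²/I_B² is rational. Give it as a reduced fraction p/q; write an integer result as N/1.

l's match ⇒ only the (l;m) 3-j factors differ between A and B.
A: triangle coeff Δ(7,2,7) = 1/185640; Σ_t [2,2]: t=2:+1/8709120 = 1/8709120; (3j)²=55/3094 [(7 2 7; 2 2 -4)], sign=-1
B: triangle coeff Δ(7,2,7) = 1/185640; Σ_t [0,0]: t=0:+1/159667200 = 1/159667200; (3j)²=9/1190 [(7 2 7; 6 -2 -4)], sign=-1
I_A²/I_B² = (55/3094)/(9/1190) = 275/117

275/117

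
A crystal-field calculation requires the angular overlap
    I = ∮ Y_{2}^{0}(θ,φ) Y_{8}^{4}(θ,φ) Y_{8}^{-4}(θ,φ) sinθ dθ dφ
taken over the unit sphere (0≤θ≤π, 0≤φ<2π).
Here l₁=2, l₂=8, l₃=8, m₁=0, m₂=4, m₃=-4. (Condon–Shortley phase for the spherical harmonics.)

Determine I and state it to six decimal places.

0.053119

Rules hold: Σm=0, L=18 even, 6≤8≤10.
N = 5·17·17 = 1445
Δ = 2!·2!·14!/19! = 1/348840
Racah Σ t=0..2: t=0:+1/116121600 t=1:−1/25401600 t=2:+1/116121600 = -1/45158400
⇒ 3j(2 8 8; 0 0 0)² = 24/1615, sgn -1
Racah Σ t=0..2: t=0:+1/3832012800 t=1:−1/239500800 t=2:+1/348364800 = -1/958003200
⇒ 3j(2 8 8; 0 4 -4)² = 8/4845, sgn -1
4πI² = N·(3j₀)²·(3jₘ)² = 64/1805
I = +1·√(0.0354571/4π) = 0.05311858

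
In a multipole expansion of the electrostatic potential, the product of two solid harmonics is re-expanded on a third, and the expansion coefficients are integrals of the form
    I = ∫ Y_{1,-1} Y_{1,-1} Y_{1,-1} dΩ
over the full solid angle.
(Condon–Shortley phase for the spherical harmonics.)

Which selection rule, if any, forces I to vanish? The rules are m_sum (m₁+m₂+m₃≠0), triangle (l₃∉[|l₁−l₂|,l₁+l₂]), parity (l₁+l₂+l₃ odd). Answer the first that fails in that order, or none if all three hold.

Σmᵢ = -3  ✗
l₃∈[|l₁−l₂|,l₁+l₂]=[0,2], have l₃=1
Σlᵢ = 3 ⇒ odd

m_sum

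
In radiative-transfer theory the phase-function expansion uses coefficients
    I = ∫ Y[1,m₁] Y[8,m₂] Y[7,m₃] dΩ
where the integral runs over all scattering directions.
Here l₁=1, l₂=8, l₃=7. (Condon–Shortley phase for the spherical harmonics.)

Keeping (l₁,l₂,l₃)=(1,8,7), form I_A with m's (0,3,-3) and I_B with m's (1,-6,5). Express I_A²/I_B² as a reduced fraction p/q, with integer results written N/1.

l's match ⇒ only the (l;m) 3-j factors differ between A and B.
A: triangle coeff Δ(1,8,7) = 1/2040; Σ_t [1,1]: t=1:−1/87091200 = -1/87091200; (3j)²=11/408 [(1 8 7; 0 3 -3)], sign=-1
B: triangle coeff Δ(1,8,7) = 1/2040; Σ_t [0,0]: t=0:+1/1916006400 = 1/1916006400; (3j)²=91/2040 [(1 8 7; 1 -6 5)], sign=+1
I_A²/I_B² = (11/408)/(91/2040) = 55/91

55/91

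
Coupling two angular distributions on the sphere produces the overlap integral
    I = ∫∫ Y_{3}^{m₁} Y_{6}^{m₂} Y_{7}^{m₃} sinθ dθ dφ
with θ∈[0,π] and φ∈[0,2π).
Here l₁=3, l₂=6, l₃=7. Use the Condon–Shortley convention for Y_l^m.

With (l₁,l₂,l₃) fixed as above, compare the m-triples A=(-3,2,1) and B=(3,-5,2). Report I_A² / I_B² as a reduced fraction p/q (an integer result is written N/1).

Same 3,6,7: normalisation and zero-m 3j drop out of the ratio.
A: Δ: 2! 4! 10! / 17! → 1/2042040; sum: t=2:+1/829440 = 1/829440; 3j²(3 6 7; -3 2 1) = Δ·Π!·Σ² = 35/2431  (sign +1)
B: Δ: 2! 4! 10! / 17! → 1/2042040; sum: t=0:+1/17418240 = 1/17418240; 3j²(3 6 7; 3 -5 2) = Δ·Π!·Σ² = 25/12376  (sign -1)
I_A²/I_B² = (35/2431)/(25/12376) = 392/55

392/55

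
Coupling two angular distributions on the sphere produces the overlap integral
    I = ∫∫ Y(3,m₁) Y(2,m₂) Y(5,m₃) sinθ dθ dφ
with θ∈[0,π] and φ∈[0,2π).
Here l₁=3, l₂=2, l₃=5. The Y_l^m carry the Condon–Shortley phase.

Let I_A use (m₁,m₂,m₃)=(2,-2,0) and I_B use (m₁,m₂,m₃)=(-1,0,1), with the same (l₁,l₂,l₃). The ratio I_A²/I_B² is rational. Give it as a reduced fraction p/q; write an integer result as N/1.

1/18

Same 3,2,5: normalisation and zero-m 3j drop out of the ratio.
A: Δ: 0! 6! 4! / 11! → 1/2310; sum: t=0:+1/2880 = 1/2880; 3j²(3 2 5; 2 -2 0) = Δ·Π!·Σ² = 1/462  (sign -1)
B: Δ: 0! 6! 4! / 11! → 1/2310; sum: t=0:+1/192 = 1/192; 3j²(3 2 5; -1 0 1) = Δ·Π!·Σ² = 3/77  (sign +1)
I_A²/I_B² = (1/462)/(3/77) = 1/18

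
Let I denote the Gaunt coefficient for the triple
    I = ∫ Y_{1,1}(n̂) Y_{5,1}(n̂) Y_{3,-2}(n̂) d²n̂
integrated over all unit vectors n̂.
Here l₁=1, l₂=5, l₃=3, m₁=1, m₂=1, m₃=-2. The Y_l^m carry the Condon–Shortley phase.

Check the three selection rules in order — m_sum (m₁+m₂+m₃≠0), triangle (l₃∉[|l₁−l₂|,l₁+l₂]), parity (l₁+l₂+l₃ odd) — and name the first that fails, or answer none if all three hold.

triangle

m₁+m₂+m₃ = 1 + 1 − 2 = 0  ✓
triangle: |1−5|=4 ≤ l₃=3 ≤ 1+5=6  ✗
parity: l₁+l₂+l₃ = 9 is odd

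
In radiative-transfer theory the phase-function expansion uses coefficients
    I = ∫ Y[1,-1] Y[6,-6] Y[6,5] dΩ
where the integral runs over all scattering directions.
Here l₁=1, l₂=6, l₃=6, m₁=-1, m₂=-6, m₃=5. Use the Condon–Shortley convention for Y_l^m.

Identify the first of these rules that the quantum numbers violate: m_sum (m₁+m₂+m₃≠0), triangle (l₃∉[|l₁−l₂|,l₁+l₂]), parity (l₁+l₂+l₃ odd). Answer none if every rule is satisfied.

m₁+m₂+m₃ = -1 − 6 + 5 = -2  ✗
triangle: |1−6|=5 ≤ l₃=6 ≤ 1+6=7
parity: l₁+l₂+l₃ = 13 is odd

m_sum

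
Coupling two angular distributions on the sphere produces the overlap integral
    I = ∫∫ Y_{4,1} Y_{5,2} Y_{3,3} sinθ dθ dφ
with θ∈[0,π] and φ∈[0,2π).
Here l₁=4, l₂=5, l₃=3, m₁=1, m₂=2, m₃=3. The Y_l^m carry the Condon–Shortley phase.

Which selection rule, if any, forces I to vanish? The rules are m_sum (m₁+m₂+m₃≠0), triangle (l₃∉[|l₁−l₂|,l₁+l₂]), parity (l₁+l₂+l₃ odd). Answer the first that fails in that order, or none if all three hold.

azimuthal sum: 1 + 2 + 3 = 6  ✗
1 ≤ 3 ≤ 9 (triangle on l)
L = 4 + 5 + 3 = 12 (even)

m_sum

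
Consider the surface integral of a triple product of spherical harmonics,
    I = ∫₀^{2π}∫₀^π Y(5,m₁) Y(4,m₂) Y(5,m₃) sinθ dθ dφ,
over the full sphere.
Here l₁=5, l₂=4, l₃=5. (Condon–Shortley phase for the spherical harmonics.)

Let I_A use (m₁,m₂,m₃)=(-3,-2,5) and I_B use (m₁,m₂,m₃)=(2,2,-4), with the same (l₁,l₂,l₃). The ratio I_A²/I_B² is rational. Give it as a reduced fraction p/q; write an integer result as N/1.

12/5

Same 5,4,5: normalisation and zero-m 3j drop out of the ratio.
A: Δ: 4! 6! 4! / 15! → 1/3153150; sum: t=2:+1/69120 = 1/69120; 3j²(5 4 5; -3 -2 5) = Δ·Π!·Σ² = 4/143  (sign +1)
B: Δ: 4! 6! 4! / 15! → 1/3153150; sum: t=2:+1/11520 t=3:−1/25920 = 1/20736; 3j²(5 4 5; 2 2 -4) = Δ·Π!·Σ² = 5/429  (sign -1)
I_A²/I_B² = (4/143)/(5/429) = 12/5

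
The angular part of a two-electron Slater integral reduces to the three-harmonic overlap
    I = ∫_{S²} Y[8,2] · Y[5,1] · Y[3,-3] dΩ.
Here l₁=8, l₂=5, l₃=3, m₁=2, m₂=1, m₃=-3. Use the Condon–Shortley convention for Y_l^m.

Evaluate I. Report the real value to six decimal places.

m-sum 0 ✓  L=16 even ✓  3≤3≤13 ✓
Π(2lᵢ+1) = 17×11×7 = 1309
triangle coeff Δ(8,5,3) = 1/136136
Σ_t [5,5]: t=5:−1/518400 = -1/518400
(3j)²=56/2431 [(8 5 3; 0 0 0)], sign=+1
Σ_t [6,6]: t=6:+1/12441600 = 1/12441600
(3j)²=15/9724 [(8 5 3; 2 1 -3)], sign=+1
⇒ 4πI² = 1470/31603
I = (+1)√(1470/31603/(4π)) = 0.06084005

0.060840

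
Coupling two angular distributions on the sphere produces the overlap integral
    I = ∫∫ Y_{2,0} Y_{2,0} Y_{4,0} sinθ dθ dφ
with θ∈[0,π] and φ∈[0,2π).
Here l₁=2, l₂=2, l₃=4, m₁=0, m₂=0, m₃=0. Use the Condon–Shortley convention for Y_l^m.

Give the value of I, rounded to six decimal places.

0.241796

m-sum 0 ✓  L=8 even ✓  0≤4≤4 ✓
Π(2lᵢ+1) = 5×5×9 = 225
triangle coeff Δ(2,2,4) = 1/630
Σ_t [0,0]: t=0:+1/16 = 1/16
(3j)²=2/35 [(2 2 4; 0 0 0)], sign=+1
(m-triple is (0,0,0) — same symbol as above.)
⇒ 4πI² = 36/49
I = (+1)√(36/49/(4π)) = 0.24179554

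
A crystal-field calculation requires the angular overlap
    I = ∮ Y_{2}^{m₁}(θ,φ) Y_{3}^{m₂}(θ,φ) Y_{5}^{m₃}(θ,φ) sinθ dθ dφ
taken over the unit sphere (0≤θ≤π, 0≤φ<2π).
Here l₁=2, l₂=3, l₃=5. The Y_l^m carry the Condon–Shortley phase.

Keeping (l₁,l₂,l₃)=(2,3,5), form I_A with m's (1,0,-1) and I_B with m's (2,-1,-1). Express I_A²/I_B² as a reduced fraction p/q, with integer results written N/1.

16/3

Shared (l₁,l₂,l₃)=(2,3,5): N and (l;000)² cancel in I_A²/I_B².
A: Δ = 0!·4!·6!/11! = 1/2310; Racah Σ t=0..0: t=0:+1/216 = 1/216; ⇒ 3j(2 3 5; 1 0 -1)² = 8/231, sgn +1
B: Δ = 0!·4!·6!/11! = 1/2310; Racah Σ t=0..0: t=0:+1/1152 = 1/1152; ⇒ 3j(2 3 5; 2 -1 -1)² = 1/154, sgn +1
I_A²/I_B² = (8/231)/(1/154) = 16/3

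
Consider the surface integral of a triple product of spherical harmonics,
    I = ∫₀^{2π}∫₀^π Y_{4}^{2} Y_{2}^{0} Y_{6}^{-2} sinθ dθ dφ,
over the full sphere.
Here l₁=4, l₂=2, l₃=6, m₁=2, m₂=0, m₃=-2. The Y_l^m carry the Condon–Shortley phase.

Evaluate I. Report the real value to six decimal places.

Checks pass: Σm=0; 12 even; l₃=6∈[2,6].
(2·4+1)(2·2+1)(2·6+1) = 585
Δ: 0! 8! 4! / 13! → 1/6435
sum: t=0:+1/2304 = 1/2304
3j²(4 2 6; 0 0 0) = Δ·Π!·Σ² = 5/143  (sign +1)
sum: t=0:+1/5760 = 1/5760
3j²(4 2 6; 2 0 -2) = Δ·Π!·Σ² = 56/2145  (sign +1)
combine: 4πI² = 585·5/143·56/2145 = 840/1573
take √, sign +1: I = 0.20614383

0.206144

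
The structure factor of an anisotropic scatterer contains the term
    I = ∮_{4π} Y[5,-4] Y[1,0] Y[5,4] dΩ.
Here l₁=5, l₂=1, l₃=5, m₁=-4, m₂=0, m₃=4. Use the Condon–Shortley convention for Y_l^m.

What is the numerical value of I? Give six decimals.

Σlᵢ=11 odd — θ-integrand is odd under cosθ→−cosθ; I=0

0.000000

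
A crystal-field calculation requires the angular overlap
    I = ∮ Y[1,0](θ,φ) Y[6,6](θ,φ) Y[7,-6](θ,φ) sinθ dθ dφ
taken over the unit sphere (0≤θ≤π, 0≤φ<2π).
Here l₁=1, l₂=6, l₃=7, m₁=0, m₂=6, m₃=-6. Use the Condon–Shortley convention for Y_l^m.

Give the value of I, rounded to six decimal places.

0.126157

m-sum 0 ✓  L=14 even ✓  5≤7≤7 ✓
Π(2lᵢ+1) = 3×13×15 = 585
triangle coeff Δ(1,6,7) = 1/1365
Σ_t [0,0]: t=0:+1/518400 = 1/518400
(3j)²=7/195 [(1 6 7; 0 0 0)], sign=-1
Σ_t [0,0]: t=0:+1/479001600 = 1/479001600
(3j)²=1/105 [(1 6 7; 0 6 -6)], sign=-1
⇒ 4πI² = 1/5
I = (+1)√(1/5/(4π)) = 0.12615663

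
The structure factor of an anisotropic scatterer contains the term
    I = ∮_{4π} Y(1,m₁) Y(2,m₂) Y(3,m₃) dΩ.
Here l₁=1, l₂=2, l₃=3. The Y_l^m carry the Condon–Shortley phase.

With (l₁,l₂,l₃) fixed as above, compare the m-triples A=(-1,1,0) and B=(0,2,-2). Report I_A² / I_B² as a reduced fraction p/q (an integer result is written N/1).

3/5

Shared (l₁,l₂,l₃)=(1,2,3): N and (l;000)² cancel in I_A²/I_B².
A: Δ = 0!·2!·4!/7! = 1/105; Racah Σ t=0..0: t=0:+1/12 = 1/12; ⇒ 3j(1 2 3; -1 1 0)² = 1/35, sgn -1
B: Δ = 0!·2!·4!/7! = 1/105; Racah Σ t=0..0: t=0:+1/24 = 1/24; ⇒ 3j(1 2 3; 0 2 -2)² = 1/21, sgn -1
I_A²/I_B² = (1/35)/(1/21) = 3/5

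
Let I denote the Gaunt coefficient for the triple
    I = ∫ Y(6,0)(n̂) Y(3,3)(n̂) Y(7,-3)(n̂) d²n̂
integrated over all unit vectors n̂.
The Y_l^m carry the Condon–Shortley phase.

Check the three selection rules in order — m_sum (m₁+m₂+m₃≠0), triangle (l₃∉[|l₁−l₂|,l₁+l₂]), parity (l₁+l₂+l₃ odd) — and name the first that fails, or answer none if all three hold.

m₁+m₂+m₃ = 0 + 3 − 3 = 0  ✓
triangle: |6−3|=3 ≤ l₃=7 ≤ 6+3=9  ✓
parity: l₁+l₂+l₃ = 16 is even  ✓

none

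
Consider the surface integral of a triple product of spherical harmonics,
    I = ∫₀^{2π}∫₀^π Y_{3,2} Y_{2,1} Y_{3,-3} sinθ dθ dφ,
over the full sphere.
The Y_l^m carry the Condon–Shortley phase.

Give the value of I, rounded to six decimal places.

-0.210261

Rules hold: Σm=0, L=8 even, 1≤3≤5.
N = 7·5·7 = 245
Δ = 2!·4!·2!/9! = 1/3780
Racah Σ t=0..2: t=0:+1/24 t=1:−1/4 t=2:+1/24 = -1/6
⇒ 3j(3 2 3; 0 0 0)² = 4/105, sgn +1
Racah Σ t=1..1: t=1:−1/48 = -1/48
⇒ 3j(3 2 3; 2 1 -3)² = 5/84, sgn -1
4πI² = N·(3j₀)²·(3jₘ)² = 5/9
I = -1·√(0.555556/4π) = -0.21026104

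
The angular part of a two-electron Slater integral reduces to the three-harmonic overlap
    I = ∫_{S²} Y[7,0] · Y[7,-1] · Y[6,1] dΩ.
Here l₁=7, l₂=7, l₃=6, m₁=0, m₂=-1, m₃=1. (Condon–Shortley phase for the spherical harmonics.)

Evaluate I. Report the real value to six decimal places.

m-sum 0 ✓  L=20 even ✓  0≤6≤14 ✓
Π(2lᵢ+1) = 15×15×13 = 2925
triangle coeff Δ(7,7,6) = 1/2444321880
Σ_t [1,7]: t=1:−1/2612736000 t=2:+1/20736000 t=3:−1/1658880 t=4:+1/746496 t=5:−1/1658880 t=6:+1/20736000 t=7:−1/2612736000 = 1/4354560
(3j)²=1000/138567 [(7 7 6; 0 0 0)], sign=+1
Σ_t [1,6]: t=1:−1/435456000 t=2:+1/8294400 t=3:−1/1244160 t=4:+1/995328 t=5:−1/4147200 t=6:+1/124416000 = 1/11612160
(3j)²=125/92378 [(7 7 6; 0 -1 1)], sign=-1
⇒ 4πI² = 4687500/164109517
I = (-1)√(4687500/164109517/(4π)) = -0.04767589

-0.047676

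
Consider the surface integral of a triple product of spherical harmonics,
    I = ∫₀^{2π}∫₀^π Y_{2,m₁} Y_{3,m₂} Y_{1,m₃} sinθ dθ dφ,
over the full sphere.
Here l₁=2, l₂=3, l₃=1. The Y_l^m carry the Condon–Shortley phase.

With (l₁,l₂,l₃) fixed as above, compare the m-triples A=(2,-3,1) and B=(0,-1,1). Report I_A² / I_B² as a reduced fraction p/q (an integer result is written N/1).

5/2

Shared (l₁,l₂,l₃)=(2,3,1): N and (l;000)² cancel in I_A²/I_B².
A: Δ = 4!·0!·2!/7! = 1/105; Racah Σ t=0..0: t=0:+1/48 = 1/48; ⇒ 3j(2 3 1; 2 -3 1)² = 1/7, sgn +1
B: Δ = 4!·0!·2!/7! = 1/105; Racah Σ t=2..2: t=2:+1/8 = 1/8; ⇒ 3j(2 3 1; 0 -1 1)² = 2/35, sgn +1
I_A²/I_B² = (1/7)/(2/35) = 5/2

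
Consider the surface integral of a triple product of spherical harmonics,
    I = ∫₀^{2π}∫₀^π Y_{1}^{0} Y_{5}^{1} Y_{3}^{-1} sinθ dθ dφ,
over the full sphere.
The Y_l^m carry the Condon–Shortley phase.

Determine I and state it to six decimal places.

l₃=3 ∉ [4,6] — triangle fails ⇒ I = 0

0.000000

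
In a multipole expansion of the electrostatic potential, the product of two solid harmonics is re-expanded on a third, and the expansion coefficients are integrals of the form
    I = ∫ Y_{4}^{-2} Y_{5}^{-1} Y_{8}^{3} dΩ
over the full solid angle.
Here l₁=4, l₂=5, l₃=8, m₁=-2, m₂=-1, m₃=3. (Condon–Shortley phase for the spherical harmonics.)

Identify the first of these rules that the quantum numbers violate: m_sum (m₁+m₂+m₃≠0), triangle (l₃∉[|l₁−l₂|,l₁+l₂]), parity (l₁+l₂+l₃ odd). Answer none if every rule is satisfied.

parity

Σmᵢ = 0  ✓
l₃∈[|l₁−l₂|,l₁+l₂]=[1,9], have l₃=8  ✓
Σlᵢ = 17 ⇒ odd  ✗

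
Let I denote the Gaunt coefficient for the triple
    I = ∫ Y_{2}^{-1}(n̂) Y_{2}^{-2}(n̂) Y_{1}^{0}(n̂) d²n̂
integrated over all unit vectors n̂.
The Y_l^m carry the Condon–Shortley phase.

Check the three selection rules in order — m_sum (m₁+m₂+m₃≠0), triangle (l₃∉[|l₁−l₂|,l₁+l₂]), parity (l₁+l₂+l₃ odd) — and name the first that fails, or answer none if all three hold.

m_sum

azimuthal sum: -1 − 2 + 0 = -3  ✗
0 ≤ 1 ≤ 4 (triangle on l)
L = 2 + 2 + 1 = 5 (odd)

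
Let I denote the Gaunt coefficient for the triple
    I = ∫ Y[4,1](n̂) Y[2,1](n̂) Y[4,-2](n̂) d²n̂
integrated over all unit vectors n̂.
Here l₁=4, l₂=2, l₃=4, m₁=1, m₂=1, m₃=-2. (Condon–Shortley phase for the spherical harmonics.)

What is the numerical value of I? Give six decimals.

m-sum 0 ✓  L=10 even ✓  2≤4≤6 ✓
Π(2lᵢ+1) = 9×5×9 = 405
triangle coeff Δ(4,2,4) = 1/13860
Σ_t [0,2]: t=0:+1/192 t=1:−1/36 t=2:+1/192 = -5/288
(3j)²=20/693 [(4 2 4; 0 0 0)], sign=-1
Σ_t [1,2]: t=1:−1/96 t=2:+1/240 = -1/160
(3j)²=27/1540 [(4 2 4; 1 1 -2)], sign=-1
⇒ 4πI² = 1215/5929
I = (+1)√(1215/5929/(4π)) = 0.12770047

0.127700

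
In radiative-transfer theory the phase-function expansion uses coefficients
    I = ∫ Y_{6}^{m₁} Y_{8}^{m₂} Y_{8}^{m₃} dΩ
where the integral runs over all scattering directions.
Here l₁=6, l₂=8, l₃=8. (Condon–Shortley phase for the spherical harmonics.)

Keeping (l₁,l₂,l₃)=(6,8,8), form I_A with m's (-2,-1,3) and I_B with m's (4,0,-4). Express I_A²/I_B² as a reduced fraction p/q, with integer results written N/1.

1/36

Shared (l₁,l₂,l₃)=(6,8,8): N and (l;000)² cancel in I_A²/I_B².
A: Δ = 6!·6!·10!/23! = 1/13742520792; Racah Σ t=2..6: t=2:+1/497664000 t=3:−1/74649600 t=4:+1/69672960 t=5:−1/348364800 t=6:+1/12541132800 = 11/62705664000; ⇒ 3j(6 8 8; -2 -1 3)² = 11/579462, sgn -1
B: Δ = 6!·6!·10!/23! = 1/13742520792; Racah Σ t=0..2: t=0:+1/2786918400 t=1:−1/435456000 t=2:+1/597196800 = -11/41803776000; ⇒ 3j(6 8 8; 4 0 -4)² = 66/96577, sgn -1
I_A²/I_B² = (11/579462)/(66/96577) = 1/36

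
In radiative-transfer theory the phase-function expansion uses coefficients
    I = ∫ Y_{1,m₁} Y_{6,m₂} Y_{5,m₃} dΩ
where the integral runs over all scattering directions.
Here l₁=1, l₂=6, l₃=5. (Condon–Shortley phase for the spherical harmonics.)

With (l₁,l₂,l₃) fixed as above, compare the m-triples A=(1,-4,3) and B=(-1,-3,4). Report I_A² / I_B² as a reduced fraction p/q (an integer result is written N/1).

Same 1,6,5: normalisation and zero-m 3j drop out of the ratio.
A: Δ: 2! 0! 10! / 13! → 1/858; sum: t=0:+1/161280 = 1/161280; 3j²(1 6 5; 1 -4 3) = Δ·Π!·Σ² = 15/286  (sign +1)
B: Δ: 2! 0! 10! / 13! → 1/858; sum: t=2:+1/725760 = 1/725760; 3j²(1 6 5; -1 -3 4) = Δ·Π!·Σ² = 1/286  (sign -1)
I_A²/I_B² = (15/286)/(1/286) = 15/1

15/1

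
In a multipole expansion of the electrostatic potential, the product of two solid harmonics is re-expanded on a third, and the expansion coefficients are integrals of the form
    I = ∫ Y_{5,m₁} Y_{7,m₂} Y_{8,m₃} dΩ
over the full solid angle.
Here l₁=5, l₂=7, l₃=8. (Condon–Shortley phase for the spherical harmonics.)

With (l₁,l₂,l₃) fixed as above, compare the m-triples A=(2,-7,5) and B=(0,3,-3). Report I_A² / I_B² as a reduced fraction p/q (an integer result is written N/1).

Same 5,7,8: normalisation and zero-m 3j drop out of the ratio.
A: Δ: 4! 6! 10! / 21! → 1/814773960; sum: t=0:+1/3135283200 = 1/3135283200; 3j²(5 7 8; 2 -7 5) = Δ·Π!·Σ² = 143/11628  (sign -1)
B: Δ: 4! 6! 10! / 21! → 1/814773960; sum: t=0:+1/10450944000 t=1:−1/104509440 t=2:+1/11612160 t=3:−1/8709120 t=4:+1/49766400 = -1/55296000; 3j²(5 7 8; 0 3 -3) = Δ·Π!·Σ² = 81/33592  (sign +1)
I_A²/I_B² = (143/11628)/(81/33592) = 3718/729

3718/729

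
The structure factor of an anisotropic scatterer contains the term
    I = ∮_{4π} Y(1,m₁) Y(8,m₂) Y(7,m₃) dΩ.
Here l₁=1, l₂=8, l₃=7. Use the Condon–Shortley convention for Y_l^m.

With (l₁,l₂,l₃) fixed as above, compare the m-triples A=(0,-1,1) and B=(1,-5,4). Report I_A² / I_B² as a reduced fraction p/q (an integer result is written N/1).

21/26

Shared (l₁,l₂,l₃)=(1,8,7): N and (l;000)² cancel in I_A²/I_B².
A: Δ = 2!·0!·14!/17! = 1/2040; Racah Σ t=1..1: t=1:−1/29030400 = -1/29030400; ⇒ 3j(1 8 7; 0 -1 1)² = 21/680, sgn -1
B: Δ = 2!·0!·14!/17! = 1/2040; Racah Σ t=0..0: t=0:+1/479001600 = 1/479001600; ⇒ 3j(1 8 7; 1 -5 4)² = 13/340, sgn -1
I_A²/I_B² = (21/680)/(13/340) = 21/26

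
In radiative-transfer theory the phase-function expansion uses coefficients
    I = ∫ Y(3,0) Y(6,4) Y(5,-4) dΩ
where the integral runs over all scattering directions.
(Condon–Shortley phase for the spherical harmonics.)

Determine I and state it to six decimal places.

Rules hold: Σm=0, L=14 even, 3≤5≤9.
N = 7·13·11 = 1001
Δ = 4!·2!·8!/15! = 1/675675
Racah Σ t=1..3: t=1:−1/8640 t=2:+1/2304 t=3:−1/8640 = 7/34560
⇒ 3j(3 6 5; 0 0 0)² = 7/429, sgn -1
Racah Σ t=2..3: t=2:+1/161280 t=3:−1/60480 = -1/96768
⇒ 3j(3 6 5; 0 4 -4)² = 15/1001, sgn +1
4πI² = N·(3j₀)²·(3jₘ)² = 35/143
I = -1·√(0.244755/4π) = -0.13956004

-0.139560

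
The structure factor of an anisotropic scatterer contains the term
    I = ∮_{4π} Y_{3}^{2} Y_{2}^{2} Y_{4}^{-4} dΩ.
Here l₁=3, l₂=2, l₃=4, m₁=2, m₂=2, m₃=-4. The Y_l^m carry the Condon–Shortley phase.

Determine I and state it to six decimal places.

0.000000

l₁+l₂+l₃=9 is odd: 3j(l;000)=0 ⇒ I=0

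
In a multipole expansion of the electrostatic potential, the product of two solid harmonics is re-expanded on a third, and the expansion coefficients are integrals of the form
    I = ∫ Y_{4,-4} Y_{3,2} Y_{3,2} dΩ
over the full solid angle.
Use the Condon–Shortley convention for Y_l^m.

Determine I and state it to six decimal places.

0.214561

m-sum 0 ✓  L=10 even ✓  1≤3≤7 ✓
Π(2lᵢ+1) = 9×7×7 = 441
triangle coeff Δ(4,3,3) = 1/34650
Σ_t [1,3]: t=1:−1/72 t=2:+1/16 t=3:−1/72 = 5/144
(3j)²=2/77 [(4 3 3; 0 0 0)], sign=-1
Σ_t [4,4]: t=4:+1/576 = 1/576
(3j)²=5/99 [(4 3 3; -4 2 2)], sign=-1
⇒ 4πI² = 70/121
I = (+1)√(70/121/(4π)) = 0.21456131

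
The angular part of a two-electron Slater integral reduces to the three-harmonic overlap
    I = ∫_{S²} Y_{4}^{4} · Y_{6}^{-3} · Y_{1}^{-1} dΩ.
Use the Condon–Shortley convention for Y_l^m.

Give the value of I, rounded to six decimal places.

0.000000

triangle: need 2≤l₃≤10, have 1; I=0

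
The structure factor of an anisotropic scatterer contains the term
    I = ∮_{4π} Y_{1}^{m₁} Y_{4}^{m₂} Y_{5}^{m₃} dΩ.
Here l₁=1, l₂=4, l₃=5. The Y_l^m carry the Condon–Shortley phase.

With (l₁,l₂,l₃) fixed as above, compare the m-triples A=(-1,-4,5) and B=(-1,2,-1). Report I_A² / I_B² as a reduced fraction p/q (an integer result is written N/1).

15/2

l's match ⇒ only the (l;m) 3-j factors differ between A and B.
A: triangle coeff Δ(1,4,5) = 1/495; Σ_t [0,0]: t=0:+1/80640 = 1/80640; (3j)²=1/11 [(1 4 5; -1 -4 5)], sign=+1
B: triangle coeff Δ(1,4,5) = 1/495; Σ_t [0,0]: t=0:+1/2880 = 1/2880; (3j)²=2/165 [(1 4 5; -1 2 -1)], sign=+1
I_A²/I_B² = (1/11)/(2/165) = 15/2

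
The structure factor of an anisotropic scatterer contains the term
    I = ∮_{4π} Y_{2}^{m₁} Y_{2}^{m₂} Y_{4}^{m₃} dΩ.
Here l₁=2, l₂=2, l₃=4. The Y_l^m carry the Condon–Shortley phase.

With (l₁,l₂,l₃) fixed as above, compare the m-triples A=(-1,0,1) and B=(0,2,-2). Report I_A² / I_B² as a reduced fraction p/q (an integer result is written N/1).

2/1

Shared (l₁,l₂,l₃)=(2,2,4): N and (l;000)² cancel in I_A²/I_B².
A: Δ = 0!·4!·4!/9! = 1/630; Racah Σ t=0..0: t=0:+1/24 = 1/24; ⇒ 3j(2 2 4; -1 0 1)² = 1/21, sgn -1
B: Δ = 0!·4!·4!/9! = 1/630; Racah Σ t=0..0: t=0:+1/96 = 1/96; ⇒ 3j(2 2 4; 0 2 -2)² = 1/42, sgn +1
I_A²/I_B² = (1/21)/(1/42) = 2/1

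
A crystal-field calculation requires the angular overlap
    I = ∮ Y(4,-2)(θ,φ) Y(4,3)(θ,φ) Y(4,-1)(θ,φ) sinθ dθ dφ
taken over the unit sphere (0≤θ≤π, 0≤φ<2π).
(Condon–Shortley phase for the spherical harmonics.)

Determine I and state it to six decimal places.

m-sum 0 ✓  L=12 even ✓  0≤4≤8 ✓
Π(2lᵢ+1) = 9×9×9 = 729
triangle coeff Δ(4,4,4) = 1/450450
Σ_t [0,4]: t=0:+1/13824 t=1:−1/216 t=2:+1/64 t=3:−1/216 t=4:+1/13824 = 5/768
(3j)²=18/1001 [(4 4 4; 0 0 0)], sign=+1
Σ_t [3,4]: t=3:−1/864 t=4:+1/576 = 1/1728
(3j)²=5/1287 [(4 4 4; -2 3 -1)], sign=-1
⇒ 4πI² = 7290/143143
I = (-1)√(7290/143143/(4π)) = -0.06366105

-0.063661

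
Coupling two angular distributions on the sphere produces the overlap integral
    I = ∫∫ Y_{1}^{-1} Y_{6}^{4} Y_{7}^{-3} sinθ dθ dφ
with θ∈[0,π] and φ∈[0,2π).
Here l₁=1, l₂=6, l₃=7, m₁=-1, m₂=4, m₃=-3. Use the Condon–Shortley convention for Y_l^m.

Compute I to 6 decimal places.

-0.085707

Rules hold: Σm=0, L=14 even, 5≤7≤7.
N = 3·13·15 = 585
Δ = 0!·2!·12!/15! = 1/1365
Racah Σ t=0..0: t=0:+1/518400 = 1/518400
⇒ 3j(1 6 7; 0 0 0)² = 7/195, sgn -1
Racah Σ t=0..0: t=0:+1/14515200 = 1/14515200
⇒ 3j(1 6 7; -1 4 -3)² = 2/455, sgn +1
4πI² = N·(3j₀)²·(3jₘ)² = 6/65
I = -1·√(0.0923077/4π) = -0.08570655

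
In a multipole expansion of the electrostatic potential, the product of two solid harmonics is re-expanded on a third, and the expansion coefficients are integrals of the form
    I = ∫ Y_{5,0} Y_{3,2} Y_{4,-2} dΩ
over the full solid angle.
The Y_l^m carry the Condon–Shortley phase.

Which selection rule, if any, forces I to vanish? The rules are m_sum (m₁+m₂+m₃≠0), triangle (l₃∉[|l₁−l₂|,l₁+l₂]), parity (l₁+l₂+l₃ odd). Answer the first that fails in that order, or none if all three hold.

none

Σmᵢ = 0  ✓
l₃∈[|l₁−l₂|,l₁+l₂]=[2,8], have l₃=4  ✓
Σlᵢ = 12 ⇒ even  ✓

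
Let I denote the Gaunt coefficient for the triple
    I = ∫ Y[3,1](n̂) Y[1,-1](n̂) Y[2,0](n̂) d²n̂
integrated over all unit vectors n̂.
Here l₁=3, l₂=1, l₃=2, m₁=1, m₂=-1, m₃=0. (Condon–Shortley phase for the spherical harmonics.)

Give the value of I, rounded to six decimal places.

-0.202301

Rules hold: Σm=0, L=6 even, 2≤2≤4.
N = 7·3·5 = 105
Δ = 2!·4!·0!/7! = 1/105
Racah Σ t=1..1: t=1:−1/4 = -1/4
⇒ 3j(3 1 2; 0 0 0)² = 3/35, sgn -1
Racah Σ t=0..0: t=0:+1/8 = 1/8
⇒ 3j(3 1 2; 1 -1 0)² = 2/35, sgn +1
4πI² = N·(3j₀)²·(3jₘ)² = 18/35
I = -1·√(0.514286/4π) = -0.20230066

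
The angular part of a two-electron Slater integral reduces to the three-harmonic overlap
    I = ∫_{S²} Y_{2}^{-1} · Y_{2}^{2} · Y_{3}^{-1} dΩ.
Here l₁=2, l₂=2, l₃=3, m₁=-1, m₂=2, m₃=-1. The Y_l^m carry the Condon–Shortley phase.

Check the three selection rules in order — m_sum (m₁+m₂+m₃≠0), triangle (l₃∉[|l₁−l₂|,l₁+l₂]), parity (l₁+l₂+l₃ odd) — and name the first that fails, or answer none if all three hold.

Σmᵢ = 0  ✓
l₃∈[|l₁−l₂|,l₁+l₂]=[0,4], have l₃=3  ✓
Σlᵢ = 7 ⇒ odd  ✗

parity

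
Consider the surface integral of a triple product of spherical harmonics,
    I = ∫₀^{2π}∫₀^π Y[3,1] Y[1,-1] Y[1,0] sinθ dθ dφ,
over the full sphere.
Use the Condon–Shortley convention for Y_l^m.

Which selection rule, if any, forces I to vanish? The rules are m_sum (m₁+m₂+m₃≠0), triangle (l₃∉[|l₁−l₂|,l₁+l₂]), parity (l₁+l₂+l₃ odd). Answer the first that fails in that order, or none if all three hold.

Σmᵢ = 0  ✓
l₃∈[|l₁−l₂|,l₁+l₂]=[2,4], have l₃=1  ✗
Σlᵢ = 5 ⇒ odd

triangle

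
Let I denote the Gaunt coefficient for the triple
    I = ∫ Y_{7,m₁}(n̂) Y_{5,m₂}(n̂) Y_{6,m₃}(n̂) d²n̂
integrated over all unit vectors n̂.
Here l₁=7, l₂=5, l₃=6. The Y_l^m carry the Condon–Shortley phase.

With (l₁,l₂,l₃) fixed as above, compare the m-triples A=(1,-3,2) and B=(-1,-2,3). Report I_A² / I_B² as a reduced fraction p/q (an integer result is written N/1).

l's match ⇒ only the (l;m) 3-j factors differ between A and B.
A: triangle coeff Δ(7,5,6) = 1/174594420; Σ_t [0,2]: t=0:+1/4147200 t=1:−1/518400 t=2:+1/663552 = -1/5529600; (3j)²=98/230945 [(7 5 6; 1 -3 2)], sign=-1
B: triangle coeff Δ(7,5,6) = 1/174594420; Σ_t [0,3]: t=0:+1/174182400 t=1:−1/2419200 t=2:+1/414720 t=3:−1/622080 = 23/58060800; (3j)²=1587/923780 [(7 5 6; -1 -2 3)], sign=-1
I_A²/I_B² = (98/230945)/(1587/923780) = 392/1587

392/1587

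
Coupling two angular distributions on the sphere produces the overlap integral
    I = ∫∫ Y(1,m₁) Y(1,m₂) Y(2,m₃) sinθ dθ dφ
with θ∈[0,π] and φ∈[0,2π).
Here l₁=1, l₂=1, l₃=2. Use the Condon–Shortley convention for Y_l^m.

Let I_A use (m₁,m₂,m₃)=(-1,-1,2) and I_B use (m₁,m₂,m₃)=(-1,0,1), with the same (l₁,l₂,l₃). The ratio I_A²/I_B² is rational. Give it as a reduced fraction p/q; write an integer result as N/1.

Shared (l₁,l₂,l₃)=(1,1,2): N and (l;000)² cancel in I_A²/I_B².
A: Δ = 0!·2!·2!/5! = 1/30; Racah Σ t=0..0: t=0:+1/4 = 1/4; ⇒ 3j(1 1 2; -1 -1 2)² = 1/5, sgn +1
B: Δ = 0!·2!·2!/5! = 1/30; Racah Σ t=0..0: t=0:+1/2 = 1/2; ⇒ 3j(1 1 2; -1 0 1)² = 1/10, sgn -1
I_A²/I_B² = (1/5)/(1/10) = 2/1

2/1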